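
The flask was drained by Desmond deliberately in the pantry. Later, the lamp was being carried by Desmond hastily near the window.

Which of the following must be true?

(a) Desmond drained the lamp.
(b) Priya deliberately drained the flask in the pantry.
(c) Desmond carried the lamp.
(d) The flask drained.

(c), (d)

(a) Not entailed — Desmond drained the flask, not the lamp; the lamp belongs to the carrying event.
(b) Not entailed — the passage has Desmond draining the flask, not Priya.
(c) Entailed — 'carry' is an activity; 'was carrying' entails that some carrying happened, so 'carried' holds.
(d) Entailed — 'Desmond drained the flask' is causative; it entails the inchoative 'the flask drained'.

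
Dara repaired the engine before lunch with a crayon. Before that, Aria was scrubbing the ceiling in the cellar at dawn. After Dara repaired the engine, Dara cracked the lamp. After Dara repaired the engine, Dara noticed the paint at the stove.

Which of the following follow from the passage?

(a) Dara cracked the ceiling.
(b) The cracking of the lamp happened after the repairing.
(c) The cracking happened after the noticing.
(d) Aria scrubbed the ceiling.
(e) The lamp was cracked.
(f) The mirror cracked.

(a) Not entailed — Dara cracked the lamp, not the ceiling; the ceiling belongs to the scrubbing event.
(b) Entailed — the narrative places the repairing before the cracking.
(c) Not entailed — the narrative doesn't order the noticing relative to the cracking.
(d) Entailed — 'scrub' is an activity; 'was scrubbing' entails that some scrubbing happened, so 'scrubbed' holds.
(e) Entailed — this follows by dropping conjuncts from the cracking event's description.
(f) Not entailed — the lamp is what cracked, not the mirror.

(b), (d), (e)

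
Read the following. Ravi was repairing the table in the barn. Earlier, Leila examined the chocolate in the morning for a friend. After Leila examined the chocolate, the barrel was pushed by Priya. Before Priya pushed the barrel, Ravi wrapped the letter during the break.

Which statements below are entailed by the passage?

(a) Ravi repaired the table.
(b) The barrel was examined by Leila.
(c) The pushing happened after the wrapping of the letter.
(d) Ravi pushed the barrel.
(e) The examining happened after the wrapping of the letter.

(c)

(a) Not entailed — 'was repairing' is progressive on an accomplishment; it does not entail the completed 'repaired'.
(b) Not entailed — Leila examined the chocolate, not the barrel; the barrel belongs to the pushing event.
(c) Entailed — the narrative places the wrapping before the pushing.
(d) Not entailed — the passage has Priya pushing the barrel, not Ravi.
(e) Not entailed — the narrative doesn't order the wrapping relative to the examining.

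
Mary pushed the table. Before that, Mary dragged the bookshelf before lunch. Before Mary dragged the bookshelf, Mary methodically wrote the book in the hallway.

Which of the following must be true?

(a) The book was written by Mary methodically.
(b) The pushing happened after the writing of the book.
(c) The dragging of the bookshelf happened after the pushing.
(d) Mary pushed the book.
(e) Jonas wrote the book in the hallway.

(a) Entailed — this follows by dropping conjuncts from the writing event's description.
(b) Entailed — the narrative places the writing before the pushing.
(c) Not entailed — the narrative places the dragging before the pushing, not after.
(d) Not entailed — Mary pushed the table, not the book; the book belongs to the writing event.
(e) Not entailed — the passage has Mary writing the book, not Jonas.

(a), (b)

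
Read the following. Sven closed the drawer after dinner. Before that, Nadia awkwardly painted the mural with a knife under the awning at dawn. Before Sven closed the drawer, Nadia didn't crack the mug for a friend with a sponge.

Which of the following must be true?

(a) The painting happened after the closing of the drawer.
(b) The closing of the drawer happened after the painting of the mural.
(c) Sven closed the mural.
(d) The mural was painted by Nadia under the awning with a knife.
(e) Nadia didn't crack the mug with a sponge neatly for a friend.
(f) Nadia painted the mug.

(a) Not entailed — the narrative places the painting before the closing, not after.
(b) Entailed — the narrative places the painting before the closing.
(c) Not entailed — Sven closed the drawer, not the mural; the mural belongs to the painting event.
(d) Entailed — dropping 'at dawn', 'awkwardly' leaves a sub-description the original still satisfies.
(e) Entailed — under negation, adding a further restriction is entailed: if no such cracking event occurred, none occurred neatly either.
(f) Not entailed — Nadia painted the mural, not the mug; the mug belongs to the cracking event.

(b), (d), (e)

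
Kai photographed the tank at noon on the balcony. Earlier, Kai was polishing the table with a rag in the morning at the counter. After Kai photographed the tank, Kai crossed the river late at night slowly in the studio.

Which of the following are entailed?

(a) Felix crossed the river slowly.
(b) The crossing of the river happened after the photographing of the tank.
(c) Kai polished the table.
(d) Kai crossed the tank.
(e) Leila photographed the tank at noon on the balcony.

(a) Not entailed — the passage has Kai crossing the river, not Felix.
(b) Entailed — the narrative places the photographing before the crossing.
(c) Entailed — 'polish' is an activity; 'was polishing' entails that some polishing happened, so 'polished' holds.
(d) Not entailed — Kai crossed the river, not the tank; the tank belongs to the photographing event.
(e) Not entailed — the passage has Kai photographing the tank, not Leila.

(b), (c)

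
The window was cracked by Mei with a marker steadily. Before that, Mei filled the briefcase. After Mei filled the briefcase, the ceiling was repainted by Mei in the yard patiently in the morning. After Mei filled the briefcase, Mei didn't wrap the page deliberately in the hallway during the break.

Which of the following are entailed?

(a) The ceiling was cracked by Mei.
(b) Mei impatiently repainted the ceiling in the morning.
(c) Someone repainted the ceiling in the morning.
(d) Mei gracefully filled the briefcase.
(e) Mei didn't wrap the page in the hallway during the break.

(a) Not entailed — Mei cracked the window, not the ceiling; the ceiling belongs to the repainting event.
(b) Not entailed — 'impatiently' adds a manner not in (and inconsistent with) the original.
(c) Entailed — every conjunct here is already in the original repainting event.
(d) Not entailed — 'gracefully' adds information not in the original event.
(e) Not entailed — dropping 'deliberately' under negation is not valid — the original leaves open that Mei wrapped the page some other way.

(c)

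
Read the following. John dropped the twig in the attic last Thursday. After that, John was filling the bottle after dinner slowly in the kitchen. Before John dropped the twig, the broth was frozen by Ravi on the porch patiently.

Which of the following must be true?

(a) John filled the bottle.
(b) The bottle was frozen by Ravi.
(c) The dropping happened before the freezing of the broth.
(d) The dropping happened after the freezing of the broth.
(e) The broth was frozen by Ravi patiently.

(d), (e)

(a) Not entailed — 'was filling' is progressive on an accomplishment; it does not entail the completed 'filled'.
(b) Not entailed — Ravi froze the broth, not the bottle; the bottle belongs to the filling event.
(c) Not entailed — the narrative places the freezing before the dropping, not after.
(d) Entailed — the narrative places the freezing before the dropping.
(e) Entailed — this follows by dropping conjuncts from the freezing event's description.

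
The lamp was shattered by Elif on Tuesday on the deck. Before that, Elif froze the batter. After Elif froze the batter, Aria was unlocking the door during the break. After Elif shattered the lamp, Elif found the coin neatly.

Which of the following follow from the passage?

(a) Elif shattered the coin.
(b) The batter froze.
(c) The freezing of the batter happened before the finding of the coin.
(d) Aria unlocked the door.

(a) Not entailed — Elif shattered the lamp, not the coin; the coin belongs to the finding event.
(b) Entailed — 'Elif froze the batter' is causative; it entails the inchoative 'the batter froze'.
(c) Entailed — the narrative places the freezing before the finding.
(d) Not entailed — 'was unlocking' is progressive on an accomplishment; it does not entail the completed 'unlocked'.

(b), (c)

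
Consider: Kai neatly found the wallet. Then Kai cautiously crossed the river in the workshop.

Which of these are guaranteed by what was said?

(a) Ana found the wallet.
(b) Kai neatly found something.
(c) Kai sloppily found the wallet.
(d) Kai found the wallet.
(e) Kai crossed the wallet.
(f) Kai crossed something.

(b), (d), (f)

(a) Not entailed — the passage has Kai finding the wallet, not Ana.
(b) Entailed — generalizing the patient leaves a sub-description the original still satisfies.
(c) Not entailed — 'sloppily' adds a manner not in (and inconsistent with) the original.
(d) Entailed — dropping 'neatly' leaves a sub-description the original still satisfies.
(e) Not entailed — Kai crossed the river, not the wallet; the wallet belongs to the finding event.
(f) Entailed — the original entails any weakening of itself; this just drops 'in the workshop', 'cautiously' and generalizes the patient.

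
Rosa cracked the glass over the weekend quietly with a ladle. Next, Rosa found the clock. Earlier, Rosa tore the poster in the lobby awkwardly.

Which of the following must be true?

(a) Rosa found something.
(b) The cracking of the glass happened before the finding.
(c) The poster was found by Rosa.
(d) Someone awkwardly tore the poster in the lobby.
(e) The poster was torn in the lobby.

(a) Entailed — this follows by dropping conjuncts from the finding event's description.
(b) Entailed — the narrative places the cracking before the finding.
(c) Not entailed — Rosa found the clock, not the poster; the poster belongs to the tearing event.
(d) Entailed — generalizing the agent leaves a sub-description the original still satisfies.
(e) Entailed — this follows by dropping conjuncts from the tearing event's description.

(a), (b), (d), (e)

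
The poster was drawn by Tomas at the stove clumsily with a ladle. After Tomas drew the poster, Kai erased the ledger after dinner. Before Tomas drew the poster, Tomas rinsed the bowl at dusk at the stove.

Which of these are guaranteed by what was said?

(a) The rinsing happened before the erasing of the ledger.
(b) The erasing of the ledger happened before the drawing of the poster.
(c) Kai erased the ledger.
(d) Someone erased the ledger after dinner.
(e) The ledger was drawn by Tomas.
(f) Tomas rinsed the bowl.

(a) Entailed — the narrative places the rinsing before the erasing.
(b) Not entailed — the narrative places the drawing before the erasing, not after.
(c) Entailed — the original entails any weakening of itself; this just drops 'after dinner'.
(d) Entailed — this follows by dropping conjuncts from the erasing event's description.
(e) Not entailed — Tomas drew the poster, not the ledger; the ledger belongs to the erasing event.
(f) Entailed — this follows by dropping conjuncts from the rinsing event's description.

(a), (c), (d), (f)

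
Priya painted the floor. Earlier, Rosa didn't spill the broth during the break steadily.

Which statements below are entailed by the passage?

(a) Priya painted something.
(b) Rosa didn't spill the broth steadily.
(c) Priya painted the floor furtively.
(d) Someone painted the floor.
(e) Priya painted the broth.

(a) Entailed — every conjunct here is already in the original painting event.
(b) Not entailed — dropping 'during the break' under negation is not valid — the original leaves open that Rosa spilled the broth some other way.
(c) Not entailed — 'furtively' adds information not in the original event.
(d) Entailed — generalizing the agent leaves a sub-description the original still satisfies.
(e) Not entailed — Priya painted the floor, not the broth; the broth belongs to the spilling event.

(a), (d)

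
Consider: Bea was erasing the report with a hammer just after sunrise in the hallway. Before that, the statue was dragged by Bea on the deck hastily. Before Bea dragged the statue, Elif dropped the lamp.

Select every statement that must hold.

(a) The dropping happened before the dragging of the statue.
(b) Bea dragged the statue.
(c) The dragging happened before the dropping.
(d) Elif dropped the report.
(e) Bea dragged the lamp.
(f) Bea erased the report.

(a), (b)

(a) Entailed — the narrative places the dropping before the dragging.
(b) Entailed — dropping 'on the deck', 'hastily' leaves a sub-description the original still satisfies.
(c) Not entailed — the narrative places the dropping before the dragging, not after.
(d) Not entailed — Elif dropped the lamp, not the report; the report belongs to the erasing event.
(e) Not entailed — Bea dragged the statue, not the lamp; the lamp belongs to the dropping event.
(f) Not entailed — 'was erasing' is progressive on an accomplishment; it does not entail the completed 'erased'.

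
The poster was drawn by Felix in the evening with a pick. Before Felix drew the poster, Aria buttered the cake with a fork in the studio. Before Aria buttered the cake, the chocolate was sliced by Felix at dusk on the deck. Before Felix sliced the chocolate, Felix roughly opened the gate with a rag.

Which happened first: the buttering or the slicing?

The connectives place the slicing before the buttering.

the slicing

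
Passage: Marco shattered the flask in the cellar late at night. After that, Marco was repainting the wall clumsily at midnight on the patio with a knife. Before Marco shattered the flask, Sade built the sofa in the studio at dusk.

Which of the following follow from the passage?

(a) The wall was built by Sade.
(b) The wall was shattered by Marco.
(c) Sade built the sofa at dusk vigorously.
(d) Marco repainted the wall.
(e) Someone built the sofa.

(a) Not entailed — Sade built the sofa, not the wall; the wall belongs to the repainting event.
(b) Not entailed — Marco shattered the flask, not the wall; the wall belongs to the repainting event.
(c) Not entailed — 'vigorously' adds information not in the original event.
(d) Not entailed — 'was repainting' is progressive on an accomplishment; it does not entail the completed 'repainted'.
(e) Entailed — this follows by dropping conjuncts from the building event's description.

(e)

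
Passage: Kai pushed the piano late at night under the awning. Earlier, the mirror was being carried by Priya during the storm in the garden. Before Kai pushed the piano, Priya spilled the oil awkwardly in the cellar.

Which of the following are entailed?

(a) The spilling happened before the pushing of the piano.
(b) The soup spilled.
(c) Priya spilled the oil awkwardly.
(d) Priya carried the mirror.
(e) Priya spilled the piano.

(a) Entailed — the narrative places the spilling before the pushing.
(b) Not entailed — the oil is what spilled, not the soup.
(c) Entailed — this follows by dropping conjuncts from the spilling event's description.
(d) Entailed — 'carry' is an activity; 'was carrying' entails that some carrying happened, so 'carried' holds.
(e) Not entailed — Priya spilled the oil, not the piano; the piano belongs to the pushing event.

(a), (c), (d)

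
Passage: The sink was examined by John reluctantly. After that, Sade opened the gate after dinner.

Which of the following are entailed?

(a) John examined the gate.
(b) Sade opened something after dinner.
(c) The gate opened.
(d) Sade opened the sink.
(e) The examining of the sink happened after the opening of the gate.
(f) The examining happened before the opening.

(b), (c), (f)

(a) Not entailed — John examined the sink, not the gate; the gate belongs to the opening event.
(b) Entailed — this follows by dropping conjuncts from the opening event's description.
(c) Entailed — 'Sade opened the gate' is causative; it entails the inchoative 'the gate opened'.
(d) Not entailed — Sade opened the gate, not the sink; the sink belongs to the examining event.
(e) Not entailed — the narrative places the examining before the opening, not after.
(f) Entailed — the narrative places the examining before the opening.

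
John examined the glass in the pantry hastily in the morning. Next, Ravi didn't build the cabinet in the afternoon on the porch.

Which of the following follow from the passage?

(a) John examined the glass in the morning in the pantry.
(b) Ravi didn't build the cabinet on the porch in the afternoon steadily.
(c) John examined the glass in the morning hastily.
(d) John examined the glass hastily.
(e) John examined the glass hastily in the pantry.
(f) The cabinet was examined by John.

(a) Entailed — the original entails any weakening of itself; this just drops 'hastily'.
(b) Entailed — under negation, adding a further restriction is entailed: if no such building event occurred, none occurred steadily either.
(c) Entailed — every conjunct here is already in the original examining event.
(d) Entailed — the original entails any weakening of itself; this just drops 'in the morning', 'in the pantry'.
(e) Entailed — this follows by dropping conjuncts from the examining event's description.
(f) Not entailed — John examined the glass, not the cabinet; the cabinet belongs to the building event.

(a), (b), (c), (d), (e)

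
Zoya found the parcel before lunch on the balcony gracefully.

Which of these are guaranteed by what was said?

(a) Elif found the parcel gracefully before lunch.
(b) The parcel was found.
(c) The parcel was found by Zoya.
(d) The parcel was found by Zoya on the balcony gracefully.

(b), (c), (d)

(a) Not entailed — the passage has Zoya finding the parcel, not Elif.
(b) Entailed — every conjunct here is already in the original finding event.
(c) Entailed — this follows by dropping conjuncts from the finding event's description.
(d) Entailed — the original entails any weakening of itself; this just drops 'before lunch'.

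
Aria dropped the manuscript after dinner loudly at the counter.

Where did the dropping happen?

'at the counter' marks the location of the dropping event.

at the counter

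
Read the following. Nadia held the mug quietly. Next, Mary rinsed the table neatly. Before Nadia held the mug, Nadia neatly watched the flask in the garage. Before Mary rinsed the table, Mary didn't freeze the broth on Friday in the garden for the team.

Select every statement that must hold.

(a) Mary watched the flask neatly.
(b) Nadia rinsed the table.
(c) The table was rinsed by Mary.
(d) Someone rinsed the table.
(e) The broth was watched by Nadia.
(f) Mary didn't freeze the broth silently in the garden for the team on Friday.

(c), (d), (f)

(a) Not entailed — the passage has Nadia watching the flask, not Mary.
(b) Not entailed — the passage has Mary rinsing the table, not Nadia.
(c) Entailed — this follows by dropping conjuncts from the rinsing event's description.
(d) Entailed — the original entails any weakening of itself; this just drops 'neatly' and generalizes the agent.
(e) Not entailed — Nadia watched the flask, not the broth; the broth belongs to the freezing event.
(f) Entailed — under negation, adding a further restriction is entailed: if no such freezing event occurred, none occurred silently either.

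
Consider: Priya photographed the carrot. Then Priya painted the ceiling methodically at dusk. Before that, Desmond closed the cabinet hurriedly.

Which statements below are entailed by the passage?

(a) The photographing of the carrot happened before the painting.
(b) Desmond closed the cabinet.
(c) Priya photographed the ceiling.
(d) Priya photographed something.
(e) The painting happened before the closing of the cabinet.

(a), (b), (d)

(a) Entailed — the narrative places the photographing before the painting.
(b) Entailed — the original entails any weakening of itself; this just drops 'hurriedly'.
(c) Not entailed — Priya photographed the carrot, not the ceiling; the ceiling belongs to the painting event.
(d) Entailed — the original entails any weakening of itself; this just generalizes the patient.
(e) Not entailed — the narrative places the closing before the painting, not after.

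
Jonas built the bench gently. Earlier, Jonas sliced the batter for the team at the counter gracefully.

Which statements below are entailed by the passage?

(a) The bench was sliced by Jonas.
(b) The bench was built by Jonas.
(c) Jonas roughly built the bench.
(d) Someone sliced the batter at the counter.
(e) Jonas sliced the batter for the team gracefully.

(b), (d), (e)

(a) Not entailed — Jonas sliced the batter, not the bench; the bench belongs to the building event.
(b) Entailed — this follows by dropping conjuncts from the building event's description.
(c) Not entailed — 'roughly' adds a manner not in (and inconsistent with) the original.
(d) Entailed — every conjunct here is already in the original slicing event.
(e) Entailed — every conjunct here is already in the original slicing event.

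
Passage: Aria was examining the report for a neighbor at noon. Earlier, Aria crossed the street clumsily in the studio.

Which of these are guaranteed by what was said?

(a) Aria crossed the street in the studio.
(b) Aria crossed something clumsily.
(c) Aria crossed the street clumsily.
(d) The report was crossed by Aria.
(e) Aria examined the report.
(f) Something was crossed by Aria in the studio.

(a) Entailed — this follows by dropping conjuncts from the crossing event's description.
(b) Entailed — the original entails any weakening of itself; this just drops 'in the studio' and generalizes the patient.
(c) Entailed — dropping 'in the studio' leaves a sub-description the original still satisfies.
(d) Not entailed — Aria crossed the street, not the report; the report belongs to the examining event.
(e) Entailed — 'examine' is an activity; 'was examining' entails that some examining happened, so 'examined' holds.
(f) Entailed — the original entails any weakening of itself; this just drops 'clumsily' and generalizes the patient.

(a), (b), (c), (e), (f)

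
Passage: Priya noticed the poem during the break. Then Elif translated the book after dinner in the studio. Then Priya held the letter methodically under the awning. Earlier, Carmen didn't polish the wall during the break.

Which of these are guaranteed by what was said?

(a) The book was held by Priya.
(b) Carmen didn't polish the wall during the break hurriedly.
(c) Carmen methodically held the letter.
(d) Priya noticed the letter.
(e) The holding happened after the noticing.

(b), (e)

(a) Not entailed — Priya held the letter, not the book; the book belongs to the translating event.
(b) Entailed — under negation, adding a further restriction is entailed: if no such polishing event occurred, none occurred hurriedly either.
(c) Not entailed — the passage has Priya holding the letter, not Carmen.
(d) Not entailed — Priya noticed the poem, not the letter; the letter belongs to the holding event.
(e) Entailed — the narrative places the noticing before the holding.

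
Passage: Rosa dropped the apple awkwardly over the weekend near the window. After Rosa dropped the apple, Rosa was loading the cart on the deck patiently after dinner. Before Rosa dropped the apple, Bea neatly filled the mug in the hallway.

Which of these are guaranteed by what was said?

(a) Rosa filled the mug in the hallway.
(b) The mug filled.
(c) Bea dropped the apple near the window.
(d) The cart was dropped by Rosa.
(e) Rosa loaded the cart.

(b)

(a) Not entailed — the passage has Bea filling the mug, not Rosa.
(b) Entailed — 'Bea filled the mug' is causative; it entails the inchoative 'the mug filled'.
(c) Not entailed — the passage has Rosa dropping the apple, not Bea.
(d) Not entailed — Rosa dropped the apple, not the cart; the cart belongs to the loading event.
(e) Not entailed — 'was loading' is progressive on an accomplishment; it does not entail the completed 'loaded'.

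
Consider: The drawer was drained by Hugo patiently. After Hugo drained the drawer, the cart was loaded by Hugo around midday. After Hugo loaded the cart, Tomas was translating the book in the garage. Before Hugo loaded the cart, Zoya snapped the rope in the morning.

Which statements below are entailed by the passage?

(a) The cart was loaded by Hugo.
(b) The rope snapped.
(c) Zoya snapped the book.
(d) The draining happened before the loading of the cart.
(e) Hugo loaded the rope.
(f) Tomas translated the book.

(a), (b), (d)

(a) Entailed — dropping 'around midday' leaves a sub-description the original still satisfies.
(b) Entailed — 'Zoya snapped the rope' is causative; it entails the inchoative 'the rope snapped'.
(c) Not entailed — Zoya snapped the rope, not the book; the book belongs to the translating event.
(d) Entailed — the narrative places the draining before the loading.
(e) Not entailed — Hugo loaded the cart, not the rope; the rope belongs to the snapping event.
(f) Not entailed — 'was translating' is progressive on an accomplishment; it does not entail the completed 'translated'.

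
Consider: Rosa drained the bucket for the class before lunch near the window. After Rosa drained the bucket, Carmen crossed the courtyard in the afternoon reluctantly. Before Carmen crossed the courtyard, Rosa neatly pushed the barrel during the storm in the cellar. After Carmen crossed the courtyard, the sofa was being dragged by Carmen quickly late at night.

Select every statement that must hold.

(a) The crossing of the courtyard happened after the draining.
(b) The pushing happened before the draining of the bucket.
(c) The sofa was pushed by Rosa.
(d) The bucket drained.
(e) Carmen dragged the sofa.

(a) Entailed — the narrative places the draining before the crossing.
(b) Not entailed — the narrative doesn't order the pushing relative to the draining.
(c) Not entailed — Rosa pushed the barrel, not the sofa; the sofa belongs to the dragging event.
(d) Entailed — 'Rosa drained the bucket' is causative; it entails the inchoative 'the bucket drained'.
(e) Entailed — 'drag' is an activity; 'was dragging' entails that some dragging happened, so 'dragged' holds.

(a), (d), (e)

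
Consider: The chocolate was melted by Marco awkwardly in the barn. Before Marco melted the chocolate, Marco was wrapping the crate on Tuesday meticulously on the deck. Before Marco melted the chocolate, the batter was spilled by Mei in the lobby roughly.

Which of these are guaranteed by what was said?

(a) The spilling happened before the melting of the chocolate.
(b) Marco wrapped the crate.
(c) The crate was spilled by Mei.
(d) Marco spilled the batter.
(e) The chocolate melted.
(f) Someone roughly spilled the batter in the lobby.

(a) Entailed — the narrative places the spilling before the melting.
(b) Not entailed — 'was wrapping' is progressive on an accomplishment; it does not entail the completed 'wrapped'.
(c) Not entailed — Mei spilled the batter, not the crate; the crate belongs to the wrapping event.
(d) Not entailed — the passage has Mei spilling the batter, not Marco.
(e) Entailed — 'Marco melted the chocolate' is causative; it entails the inchoative 'the chocolate melted'.
(f) Entailed — the original entails any weakening of itself; this just generalizes the agent.

(a), (e), (f)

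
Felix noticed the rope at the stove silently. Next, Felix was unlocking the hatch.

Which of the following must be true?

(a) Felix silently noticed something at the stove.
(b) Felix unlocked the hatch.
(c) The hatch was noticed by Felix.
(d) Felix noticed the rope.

(a) Entailed — the original entails any weakening of itself; this just generalizes the patient.
(b) Not entailed — 'was unlocking' is progressive on an accomplishment; it does not entail the completed 'unlocked'.
(c) Not entailed — Felix noticed the rope, not the hatch; the hatch belongs to the unlocking event.
(d) Entailed — every conjunct here is already in the original noticing event.

(a), (d)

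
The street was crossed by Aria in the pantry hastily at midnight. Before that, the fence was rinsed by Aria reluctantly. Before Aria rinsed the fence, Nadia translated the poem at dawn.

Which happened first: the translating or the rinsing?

the translating

The connectives place the translating before the rinsing.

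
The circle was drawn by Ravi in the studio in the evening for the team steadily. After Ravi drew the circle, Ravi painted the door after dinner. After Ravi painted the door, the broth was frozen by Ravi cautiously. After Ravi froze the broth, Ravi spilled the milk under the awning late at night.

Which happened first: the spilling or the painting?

the painting

The connectives place the painting before the spilling.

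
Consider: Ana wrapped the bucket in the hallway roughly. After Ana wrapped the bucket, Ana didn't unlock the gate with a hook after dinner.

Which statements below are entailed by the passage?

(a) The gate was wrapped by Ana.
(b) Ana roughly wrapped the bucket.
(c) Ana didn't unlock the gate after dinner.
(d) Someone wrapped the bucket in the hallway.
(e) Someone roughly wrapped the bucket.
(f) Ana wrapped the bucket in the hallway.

(b), (d), (e), (f)

(a) Not entailed — Ana wrapped the bucket, not the gate; the gate belongs to the unlocking event.
(b) Entailed — every conjunct here is already in the original wrapping event.
(c) Not entailed — dropping 'with a hook' under negation is not valid — the original leaves open that Ana unlocked the gate some other way.
(d) Entailed — every conjunct here is already in the original wrapping event.
(e) Entailed — this follows by dropping conjuncts from the wrapping event's description.
(f) Entailed — this follows by dropping conjuncts from the wrapping event's description.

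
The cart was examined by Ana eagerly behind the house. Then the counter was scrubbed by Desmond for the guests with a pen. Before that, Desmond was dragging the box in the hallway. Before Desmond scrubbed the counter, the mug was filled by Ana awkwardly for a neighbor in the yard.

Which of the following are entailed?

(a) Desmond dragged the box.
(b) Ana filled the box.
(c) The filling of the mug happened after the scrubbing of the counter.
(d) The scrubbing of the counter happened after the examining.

(a) Entailed — 'drag' is an activity; 'was dragging' entails that some dragging happened, so 'dragged' holds.
(b) Not entailed — Ana filled the mug, not the box; the box belongs to the dragging event.
(c) Not entailed — the narrative places the filling before the scrubbing, not after.
(d) Entailed — the narrative places the examining before the scrubbing.

(a), (d)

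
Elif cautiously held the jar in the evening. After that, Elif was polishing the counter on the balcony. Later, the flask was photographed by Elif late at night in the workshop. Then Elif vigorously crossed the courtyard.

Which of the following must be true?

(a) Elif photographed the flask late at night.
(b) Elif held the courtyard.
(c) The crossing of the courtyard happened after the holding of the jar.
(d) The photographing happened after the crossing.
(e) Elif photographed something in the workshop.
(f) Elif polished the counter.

(a) Entailed — dropping 'in the workshop' leaves a sub-description the original still satisfies.
(b) Not entailed — Elif held the jar, not the courtyard; the courtyard belongs to the crossing event.
(c) Entailed — the narrative places the holding before the crossing.
(d) Not entailed — the narrative places the photographing before the crossing, not after.
(e) Entailed — every conjunct here is already in the original photographing event.
(f) Entailed — 'polish' is an activity; 'was polishing' entails that some polishing happened, so 'polished' holds.

(a), (c), (e), (f)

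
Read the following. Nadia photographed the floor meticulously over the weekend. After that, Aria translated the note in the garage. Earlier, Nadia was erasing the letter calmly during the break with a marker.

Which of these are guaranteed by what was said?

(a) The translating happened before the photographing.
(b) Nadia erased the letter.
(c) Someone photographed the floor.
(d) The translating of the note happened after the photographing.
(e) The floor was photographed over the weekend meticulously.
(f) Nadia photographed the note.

(a) Not entailed — the narrative places the photographing before the translating, not after.
(b) Not entailed — 'was erasing' is progressive on an accomplishment; it does not entail the completed 'erased'.
(c) Entailed — the original entails any weakening of itself; this just drops 'meticulously', 'over the weekend' and generalizes the agent.
(d) Entailed — the narrative places the photographing before the translating.
(e) Entailed — generalizing the agent leaves a sub-description the original still satisfies.
(f) Not entailed — Nadia photographed the floor, not the note; the note belongs to the translating event.

(c), (d), (e)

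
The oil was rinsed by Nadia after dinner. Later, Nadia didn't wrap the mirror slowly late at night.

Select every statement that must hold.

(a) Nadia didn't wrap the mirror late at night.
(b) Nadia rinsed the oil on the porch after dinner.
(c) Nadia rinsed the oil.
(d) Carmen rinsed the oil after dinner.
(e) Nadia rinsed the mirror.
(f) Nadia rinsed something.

(a) Not entailed — dropping 'slowly' under negation is not valid — the original leaves open that Nadia wrapped the mirror some other way.
(b) Not entailed — 'on the porch' adds information not in the original event.
(c) Entailed — the original entails any weakening of itself; this just drops 'after dinner'.
(d) Not entailed — the passage has Nadia rinsing the oil, not Carmen.
(e) Not entailed — Nadia rinsed the oil, not the mirror; the mirror belongs to the wrapping event.
(f) Entailed — the original entails any weakening of itself; this just drops 'after dinner' and generalizes the patient.

(c), (f)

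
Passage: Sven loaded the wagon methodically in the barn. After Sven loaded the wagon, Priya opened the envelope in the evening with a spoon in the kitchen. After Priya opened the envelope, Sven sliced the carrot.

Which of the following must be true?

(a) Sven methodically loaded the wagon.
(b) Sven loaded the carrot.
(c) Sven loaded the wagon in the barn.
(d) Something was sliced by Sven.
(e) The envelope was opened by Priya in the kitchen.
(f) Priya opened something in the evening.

(a) Entailed — the original entails any weakening of itself; this just drops 'in the barn'.
(b) Not entailed — Sven loaded the wagon, not the carrot; the carrot belongs to the slicing event.
(c) Entailed — this follows by dropping conjuncts from the loading event's description.
(d) Entailed — generalizing the patient leaves a sub-description the original still satisfies.
(e) Entailed — this follows by dropping conjuncts from the opening event's description.
(f) Entailed — the original entails any weakening of itself; this just drops 'in the kitchen', 'with a spoon' and generalizes the patient.

(a), (c), (d), (e), (f)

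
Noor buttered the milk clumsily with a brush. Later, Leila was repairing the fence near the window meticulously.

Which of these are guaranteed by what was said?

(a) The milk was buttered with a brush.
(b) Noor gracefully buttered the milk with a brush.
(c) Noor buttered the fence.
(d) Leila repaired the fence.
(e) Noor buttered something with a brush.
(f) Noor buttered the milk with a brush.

(a), (e), (f)

(a) Entailed — the original entails any weakening of itself; this just drops 'clumsily' and generalizes the agent.
(b) Not entailed — 'gracefully' adds a manner not in (and inconsistent with) the original.
(c) Not entailed — Noor buttered the milk, not the fence; the fence belongs to the repairing event.
(d) Not entailed — 'was repairing' is progressive on an accomplishment; it does not entail the completed 'repaired'.
(e) Entailed — dropping 'clumsily' and generalizing the patient leaves a sub-description the original still satisfies.
(f) Entailed — the original entails any weakening of itself; this just drops 'clumsily'.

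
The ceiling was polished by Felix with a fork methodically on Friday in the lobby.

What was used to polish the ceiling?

'with a fork' marks the instrument of the polishing event.

a fork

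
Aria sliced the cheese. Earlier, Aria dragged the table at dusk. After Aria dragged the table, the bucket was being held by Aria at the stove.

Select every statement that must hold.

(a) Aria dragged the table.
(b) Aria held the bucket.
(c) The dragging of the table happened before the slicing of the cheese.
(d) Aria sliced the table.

(a), (b), (c)

(a) Entailed — dropping 'at dusk' leaves a sub-description the original still satisfies.
(b) Entailed — 'hold' is an activity; 'was holding' entails that some holding happened, so 'held' holds.
(c) Entailed — the narrative places the dragging before the slicing.
(d) Not entailed — Aria sliced the cheese, not the table; the table belongs to the dragging event.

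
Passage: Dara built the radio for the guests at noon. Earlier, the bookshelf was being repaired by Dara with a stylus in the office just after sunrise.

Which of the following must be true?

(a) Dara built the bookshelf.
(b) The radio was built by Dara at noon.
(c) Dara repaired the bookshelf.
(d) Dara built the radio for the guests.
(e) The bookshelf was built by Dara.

(b), (d)

(a) Not entailed — Dara built the radio, not the bookshelf; the bookshelf belongs to the repairing event.
(b) Entailed — the original entails any weakening of itself; this just drops 'for the guests'.
(c) Not entailed — 'was repairing' is progressive on an accomplishment; it does not entail the completed 'repaired'.
(d) Entailed — this follows by dropping conjuncts from the building event's description.
(e) Not entailed — Dara built the radio, not the bookshelf; the bookshelf belongs to the repairing event.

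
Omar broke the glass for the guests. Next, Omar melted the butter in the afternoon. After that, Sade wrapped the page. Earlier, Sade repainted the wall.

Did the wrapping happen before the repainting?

The narrative orders the repainting before the wrapping.

no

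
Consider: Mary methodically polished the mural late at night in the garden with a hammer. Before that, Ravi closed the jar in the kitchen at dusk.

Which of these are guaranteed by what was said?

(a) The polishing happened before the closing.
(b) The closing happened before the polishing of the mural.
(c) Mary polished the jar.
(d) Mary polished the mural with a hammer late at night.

(a) Not entailed — the narrative places the closing before the polishing, not after.
(b) Entailed — the narrative places the closing before the polishing.
(c) Not entailed — Mary polished the mural, not the jar; the jar belongs to the closing event.
(d) Entailed — every conjunct here is already in the original polishing event.

(b), (d)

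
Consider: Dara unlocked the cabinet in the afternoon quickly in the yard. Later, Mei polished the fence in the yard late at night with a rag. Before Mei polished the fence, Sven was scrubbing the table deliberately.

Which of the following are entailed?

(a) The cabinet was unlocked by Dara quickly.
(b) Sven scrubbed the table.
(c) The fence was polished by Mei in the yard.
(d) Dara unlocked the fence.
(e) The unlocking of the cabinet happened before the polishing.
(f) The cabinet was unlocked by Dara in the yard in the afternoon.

(a) Entailed — dropping 'in the yard', 'in the afternoon' leaves a sub-description the original still satisfies.
(b) Entailed — 'scrub' is an activity; 'was scrubbing' entails that some scrubbing happened, so 'scrubbed' holds.
(c) Entailed — this follows by dropping conjuncts from the polishing event's description.
(d) Not entailed — Dara unlocked the cabinet, not the fence; the fence belongs to the polishing event.
(e) Entailed — the narrative places the unlocking before the polishing.
(f) Entailed — this follows by dropping conjuncts from the unlocking event's description.

(a), (b), (c), (e), (f)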